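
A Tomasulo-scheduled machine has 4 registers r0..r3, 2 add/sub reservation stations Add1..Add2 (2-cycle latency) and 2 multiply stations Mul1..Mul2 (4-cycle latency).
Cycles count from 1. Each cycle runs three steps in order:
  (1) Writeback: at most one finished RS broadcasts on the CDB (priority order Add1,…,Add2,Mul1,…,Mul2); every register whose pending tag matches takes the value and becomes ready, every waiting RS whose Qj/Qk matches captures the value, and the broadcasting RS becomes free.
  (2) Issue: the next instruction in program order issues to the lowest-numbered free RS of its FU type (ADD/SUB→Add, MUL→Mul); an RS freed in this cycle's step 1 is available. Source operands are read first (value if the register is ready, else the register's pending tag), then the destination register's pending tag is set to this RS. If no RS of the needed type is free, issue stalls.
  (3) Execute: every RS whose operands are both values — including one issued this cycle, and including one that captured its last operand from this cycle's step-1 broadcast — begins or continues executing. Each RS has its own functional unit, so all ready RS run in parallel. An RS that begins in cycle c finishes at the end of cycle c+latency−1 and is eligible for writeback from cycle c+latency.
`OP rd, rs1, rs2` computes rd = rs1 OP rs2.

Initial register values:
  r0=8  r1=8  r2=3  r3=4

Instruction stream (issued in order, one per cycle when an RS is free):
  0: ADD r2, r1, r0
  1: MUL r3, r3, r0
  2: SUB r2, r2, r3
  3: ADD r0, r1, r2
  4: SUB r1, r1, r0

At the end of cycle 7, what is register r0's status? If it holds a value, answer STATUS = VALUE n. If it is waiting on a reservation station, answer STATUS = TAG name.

STATUS = TAG Add2

cycle 1: issue ADD r2<-Add1 // r0:8,r1:8,r2:Add1,r3:4
cycle 2: issue MUL r3<-Mul1 // r0:8,r1:8,r2:Add1,r3:Mul1
cycle 3: CDB Add1=16; issue SUB r2<-Add1 // r0:8,r1:8,r2:Add1,r3:Mul1
cycle 4: issue ADD r0<-Add2 // r0:Add2,r1:8,r2:Add1,r3:Mul1
cycle 5: stall // r0:Add2,r1:8,r2:Add1,r3:Mul1
cycle 6: CDB Mul1=32; stall // r0:Add2,r1:8,r2:Add1,r3:32
cycle 7: stall // r0:Add2,r1:8,r2:Add1,r3:32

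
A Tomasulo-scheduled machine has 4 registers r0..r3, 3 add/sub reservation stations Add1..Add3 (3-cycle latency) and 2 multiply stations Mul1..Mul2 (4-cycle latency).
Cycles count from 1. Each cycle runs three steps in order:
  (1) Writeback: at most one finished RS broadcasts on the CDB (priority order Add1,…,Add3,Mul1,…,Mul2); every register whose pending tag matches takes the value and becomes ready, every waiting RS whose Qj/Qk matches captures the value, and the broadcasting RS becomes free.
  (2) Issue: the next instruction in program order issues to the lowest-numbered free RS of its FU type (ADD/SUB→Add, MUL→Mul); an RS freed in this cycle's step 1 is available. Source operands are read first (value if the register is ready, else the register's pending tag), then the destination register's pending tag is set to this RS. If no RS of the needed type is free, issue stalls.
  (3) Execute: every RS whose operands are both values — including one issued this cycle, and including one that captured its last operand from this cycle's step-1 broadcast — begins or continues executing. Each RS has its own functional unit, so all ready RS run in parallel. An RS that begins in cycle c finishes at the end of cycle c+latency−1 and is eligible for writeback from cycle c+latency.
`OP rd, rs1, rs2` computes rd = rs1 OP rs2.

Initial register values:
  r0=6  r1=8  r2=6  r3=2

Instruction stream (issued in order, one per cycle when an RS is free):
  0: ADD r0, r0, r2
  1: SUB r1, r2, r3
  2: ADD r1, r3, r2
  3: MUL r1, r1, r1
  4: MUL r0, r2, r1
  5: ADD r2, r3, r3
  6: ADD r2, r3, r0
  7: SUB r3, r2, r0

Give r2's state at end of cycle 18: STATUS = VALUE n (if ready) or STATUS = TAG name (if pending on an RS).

STATUS = VALUE 386

  c1: issue ADD r0<-Add1  regs: r0:Add1,r1:8,r2:6,r3:2
  c2: issue SUB r1<-Add2  regs: r0:Add1,r1:Add2,r2:6,r3:2
  c3: issue ADD r1<-Add3  regs: r0:Add1,r1:Add3,r2:6,r3:2
  c4: CDB Add1=12; issue MUL r1<-Mul1  regs: r0:12,r1:Mul1,r2:6,r3:2
  c5: CDB Add2=4; issue MUL r0<-Mul2  regs: r0:Mul2,r1:Mul1,r2:6,r3:2
  c6: CDB Add3=8; issue ADD r2<-Add1  regs: r0:Mul2,r1:Mul1,r2:Add1,r3:2
  c7: issue ADD r2<-Add2  regs: r0:Mul2,r1:Mul1,r2:Add2,r3:2
  c8: issue SUB r3<-Add3  regs: r0:Mul2,r1:Mul1,r2:Add2,r3:Add3
  c9: CDB Add1=4  regs: r0:Mul2,r1:Mul1,r2:Add2,r3:Add3
  c10: CDB Mul1=64  regs: r0:Mul2,r1:64,r2:Add2,r3:Add3
  c11: -  regs: r0:Mul2,r1:64,r2:Add2,r3:Add3
  c12: -  regs: r0:Mul2,r1:64,r2:Add2,r3:Add3
  c13: -  regs: r0:Mul2,r1:64,r2:Add2,r3:Add3
  c14: CDB Mul2=384  regs: r0:384,r1:64,r2:Add2,r3:Add3
  c15: -  regs: r0:384,r1:64,r2:Add2,r3:Add3
  c16: -  regs: r0:384,r1:64,r2:Add2,r3:Add3
  c17: CDB Add2=386  regs: r0:384,r1:64,r2:386,r3:Add3
  c18: -  regs: r0:384,r1:64,r2:386,r3:Add3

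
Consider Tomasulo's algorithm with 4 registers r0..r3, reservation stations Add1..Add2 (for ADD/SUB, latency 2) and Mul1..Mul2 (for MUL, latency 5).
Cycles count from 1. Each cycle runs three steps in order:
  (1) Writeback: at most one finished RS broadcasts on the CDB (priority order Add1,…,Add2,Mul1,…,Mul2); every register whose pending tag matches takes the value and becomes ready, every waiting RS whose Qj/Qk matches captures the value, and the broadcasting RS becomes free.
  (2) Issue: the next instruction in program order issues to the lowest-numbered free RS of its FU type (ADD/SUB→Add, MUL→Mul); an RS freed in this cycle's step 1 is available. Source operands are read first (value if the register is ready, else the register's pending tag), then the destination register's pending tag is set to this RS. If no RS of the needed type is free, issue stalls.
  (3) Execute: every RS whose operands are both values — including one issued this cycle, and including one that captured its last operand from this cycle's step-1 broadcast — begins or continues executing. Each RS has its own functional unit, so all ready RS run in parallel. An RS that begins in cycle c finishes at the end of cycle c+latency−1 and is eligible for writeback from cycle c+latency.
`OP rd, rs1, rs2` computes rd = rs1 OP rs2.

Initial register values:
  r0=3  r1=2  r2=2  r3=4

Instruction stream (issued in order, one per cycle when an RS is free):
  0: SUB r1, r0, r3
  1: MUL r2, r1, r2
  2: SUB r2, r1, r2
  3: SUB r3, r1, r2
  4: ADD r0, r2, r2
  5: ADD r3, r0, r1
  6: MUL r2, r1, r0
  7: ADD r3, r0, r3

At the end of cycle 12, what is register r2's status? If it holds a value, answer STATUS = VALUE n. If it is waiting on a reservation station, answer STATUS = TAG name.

STATUS = VALUE 1

cycle 1: issue SUB r1<-Add1 // r0:3,r1:Add1,r2:2,r3:4
cycle 2: issue MUL r2<-Mul1 // r0:3,r1:Add1,r2:Mul1,r3:4
cycle 3: CDB Add1=-1; issue SUB r2<-Add1 // r0:3,r1:-1,r2:Add1,r3:4
cycle 4: issue SUB r3<-Add2 // r0:3,r1:-1,r2:Add1,r3:Add2
cycle 5: stall // r0:3,r1:-1,r2:Add1,r3:Add2
cycle 6: stall // r0:3,r1:-1,r2:Add1,r3:Add2
cycle 7: stall // r0:3,r1:-1,r2:Add1,r3:Add2
cycle 8: CDB Mul1=-2; stall // r0:3,r1:-1,r2:Add1,r3:Add2
cycle 9: stall // r0:3,r1:-1,r2:Add1,r3:Add2
cycle 10: CDB Add1=1; issue ADD r0<-Add1 // r0:Add1,r1:-1,r2:1,r3:Add2
cycle 11: stall // r0:Add1,r1:-1,r2:1,r3:Add2
cycle 12: CDB Add1=2; issue ADD r3<-Add1 // r0:2,r1:-1,r2:1,r3:Add1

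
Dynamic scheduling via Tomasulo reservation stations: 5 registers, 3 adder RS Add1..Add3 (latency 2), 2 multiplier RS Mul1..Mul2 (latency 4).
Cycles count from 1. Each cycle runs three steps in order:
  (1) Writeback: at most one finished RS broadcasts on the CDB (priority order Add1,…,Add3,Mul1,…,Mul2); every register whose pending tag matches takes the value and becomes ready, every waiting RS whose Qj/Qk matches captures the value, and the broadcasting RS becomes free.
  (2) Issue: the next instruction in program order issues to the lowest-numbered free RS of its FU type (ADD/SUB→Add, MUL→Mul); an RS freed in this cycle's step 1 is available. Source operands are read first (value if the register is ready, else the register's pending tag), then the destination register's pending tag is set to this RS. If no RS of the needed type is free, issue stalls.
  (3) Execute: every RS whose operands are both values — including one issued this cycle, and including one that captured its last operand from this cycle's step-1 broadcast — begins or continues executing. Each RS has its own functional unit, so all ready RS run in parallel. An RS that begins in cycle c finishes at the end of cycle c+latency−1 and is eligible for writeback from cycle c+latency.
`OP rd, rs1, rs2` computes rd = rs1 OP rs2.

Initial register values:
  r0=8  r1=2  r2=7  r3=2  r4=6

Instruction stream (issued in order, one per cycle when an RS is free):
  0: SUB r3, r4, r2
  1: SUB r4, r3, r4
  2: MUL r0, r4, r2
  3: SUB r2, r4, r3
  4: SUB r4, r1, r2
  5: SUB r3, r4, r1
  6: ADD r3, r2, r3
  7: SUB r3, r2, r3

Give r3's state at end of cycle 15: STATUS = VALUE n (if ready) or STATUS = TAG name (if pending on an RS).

STATUS = VALUE -6

  c1: issue SUB r3<-Add1  regs: r0:8,r1:2,r2:7,r3:Add1,r4:6
  c2: issue SUB r4<-Add2  regs: r0:8,r1:2,r2:7,r3:Add1,r4:Add2
  c3: CDB Add1=-1; issue MUL r0<-Mul1  regs: r0:Mul1,r1:2,r2:7,r3:-1,r4:Add2
  c4: issue SUB r2<-Add1  regs: r0:Mul1,r1:2,r2:Add1,r3:-1,r4:Add2
  c5: CDB Add2=-7; issue SUB r4<-Add2  regs: r0:Mul1,r1:2,r2:Add1,r3:-1,r4:Add2
  c6: issue SUB r3<-Add3  regs: r0:Mul1,r1:2,r2:Add1,r3:Add3,r4:Add2
  c7: CDB Add1=-6; issue ADD r3<-Add1  regs: r0:Mul1,r1:2,r2:-6,r3:Add1,r4:Add2
  c8: stall  regs: r0:Mul1,r1:2,r2:-6,r3:Add1,r4:Add2
  c9: CDB Add2=8; issue SUB r3<-Add2  regs: r0:Mul1,r1:2,r2:-6,r3:Add2,r4:8
  c10: CDB Mul1=-49  regs: r0:-49,r1:2,r2:-6,r3:Add2,r4:8
  c11: CDB Add3=6  regs: r0:-49,r1:2,r2:-6,r3:Add2,r4:8
  c12: -  regs: r0:-49,r1:2,r2:-6,r3:Add2,r4:8
  c13: CDB Add1=0  regs: r0:-49,r1:2,r2:-6,r3:Add2,r4:8
  c14: -  regs: r0:-49,r1:2,r2:-6,r3:Add2,r4:8
  c15: CDB Add2=-6  regs: r0:-49,r1:2,r2:-6,r3:-6,r4:8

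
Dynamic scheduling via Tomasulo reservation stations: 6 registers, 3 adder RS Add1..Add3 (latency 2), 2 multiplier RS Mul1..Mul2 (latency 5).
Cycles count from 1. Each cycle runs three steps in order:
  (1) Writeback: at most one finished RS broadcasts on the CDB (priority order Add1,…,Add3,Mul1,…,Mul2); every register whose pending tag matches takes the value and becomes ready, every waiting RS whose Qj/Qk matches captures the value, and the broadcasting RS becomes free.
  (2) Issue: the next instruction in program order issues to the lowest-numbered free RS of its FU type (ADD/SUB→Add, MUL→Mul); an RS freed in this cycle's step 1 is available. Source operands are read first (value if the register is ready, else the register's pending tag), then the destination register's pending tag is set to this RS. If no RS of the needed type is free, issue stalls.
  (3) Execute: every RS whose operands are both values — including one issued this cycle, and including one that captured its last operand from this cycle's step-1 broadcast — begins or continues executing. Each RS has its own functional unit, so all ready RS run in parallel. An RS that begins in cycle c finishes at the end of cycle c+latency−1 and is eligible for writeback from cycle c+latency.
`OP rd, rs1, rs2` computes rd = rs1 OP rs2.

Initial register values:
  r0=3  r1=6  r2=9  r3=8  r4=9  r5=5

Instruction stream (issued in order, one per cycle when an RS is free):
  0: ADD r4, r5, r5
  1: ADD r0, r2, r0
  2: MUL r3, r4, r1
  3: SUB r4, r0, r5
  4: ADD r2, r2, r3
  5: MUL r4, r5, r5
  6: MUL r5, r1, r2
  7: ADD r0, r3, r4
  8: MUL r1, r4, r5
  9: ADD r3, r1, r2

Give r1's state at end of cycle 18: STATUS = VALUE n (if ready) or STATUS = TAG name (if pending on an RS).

STATUS = TAG Mul2

c1: issue ADD r4<-Add1 | r0:3,r1:6,r2:9,r3:8,r4:Add1,r5:5
c2: issue ADD r0<-Add2 | r0:Add2,r1:6,r2:9,r3:8,r4:Add1,r5:5
c3: CDB Add1=10; issue MUL r3<-Mul1 | r0:Add2,r1:6,r2:9,r3:Mul1,r4:10,r5:5
c4: CDB Add2=12; issue SUB r4<-Add1 | r0:12,r1:6,r2:9,r3:Mul1,r4:Add1,r5:5
c5: issue ADD r2<-Add2 | r0:12,r1:6,r2:Add2,r3:Mul1,r4:Add1,r5:5
c6: CDB Add1=7; issue MUL r4<-Mul2 | r0:12,r1:6,r2:Add2,r3:Mul1,r4:Mul2,r5:5
c7: stall | r0:12,r1:6,r2:Add2,r3:Mul1,r4:Mul2,r5:5
c8: CDB Mul1=60; issue MUL r5<-Mul1 | r0:12,r1:6,r2:Add2,r3:60,r4:Mul2,r5:Mul1
c9: issue ADD r0<-Add1 | r0:Add1,r1:6,r2:Add2,r3:60,r4:Mul2,r5:Mul1
c10: CDB Add2=69; stall | r0:Add1,r1:6,r2:69,r3:60,r4:Mul2,r5:Mul1
c11: CDB Mul2=25; issue MUL r1<-Mul2 | r0:Add1,r1:Mul2,r2:69,r3:60,r4:25,r5:Mul1
c12: issue ADD r3<-Add2 | r0:Add1,r1:Mul2,r2:69,r3:Add2,r4:25,r5:Mul1
c13: CDB Add1=85 | r0:85,r1:Mul2,r2:69,r3:Add2,r4:25,r5:Mul1
c14: - | r0:85,r1:Mul2,r2:69,r3:Add2,r4:25,r5:Mul1
c15: CDB Mul1=414 | r0:85,r1:Mul2,r2:69,r3:Add2,r4:25,r5:414
c16: - | r0:85,r1:Mul2,r2:69,r3:Add2,r4:25,r5:414
c17: - | r0:85,r1:Mul2,r2:69,r3:Add2,r4:25,r5:414
c18: - | r0:85,r1:Mul2,r2:69,r3:Add2,r4:25,r5:414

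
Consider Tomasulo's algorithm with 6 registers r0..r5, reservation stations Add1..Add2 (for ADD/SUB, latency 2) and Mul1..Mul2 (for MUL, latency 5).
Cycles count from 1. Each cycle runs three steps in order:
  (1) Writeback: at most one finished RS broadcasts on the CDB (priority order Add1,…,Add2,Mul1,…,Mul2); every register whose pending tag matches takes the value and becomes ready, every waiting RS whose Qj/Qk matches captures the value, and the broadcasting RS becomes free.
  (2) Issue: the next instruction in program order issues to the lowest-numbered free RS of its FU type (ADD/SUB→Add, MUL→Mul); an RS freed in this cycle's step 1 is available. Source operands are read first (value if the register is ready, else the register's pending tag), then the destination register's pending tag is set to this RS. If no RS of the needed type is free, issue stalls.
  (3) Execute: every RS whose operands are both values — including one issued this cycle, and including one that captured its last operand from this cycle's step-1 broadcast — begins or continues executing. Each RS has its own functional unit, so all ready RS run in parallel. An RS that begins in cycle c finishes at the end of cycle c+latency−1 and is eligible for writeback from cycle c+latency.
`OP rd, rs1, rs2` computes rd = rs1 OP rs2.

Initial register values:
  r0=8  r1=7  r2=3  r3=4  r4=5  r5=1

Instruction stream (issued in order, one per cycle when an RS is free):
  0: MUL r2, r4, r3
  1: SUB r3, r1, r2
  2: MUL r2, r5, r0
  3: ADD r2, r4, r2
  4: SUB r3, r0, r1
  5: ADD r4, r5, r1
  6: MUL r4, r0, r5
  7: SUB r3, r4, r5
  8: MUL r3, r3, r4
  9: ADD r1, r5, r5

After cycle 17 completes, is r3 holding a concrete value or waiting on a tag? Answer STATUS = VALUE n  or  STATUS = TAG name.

STATUS = TAG Mul2

c1: issue MUL r2<-Mul1 | r0:8,r1:7,r2:Mul1,r3:4,r4:5,r5:1
c2: issue SUB r3<-Add1 | r0:8,r1:7,r2:Mul1,r3:Add1,r4:5,r5:1
c3: issue MUL r2<-Mul2 | r0:8,r1:7,r2:Mul2,r3:Add1,r4:5,r5:1
c4: issue ADD r2<-Add2 | r0:8,r1:7,r2:Add2,r3:Add1,r4:5,r5:1
c5: stall | r0:8,r1:7,r2:Add2,r3:Add1,r4:5,r5:1
c6: CDB Mul1=20; stall | r0:8,r1:7,r2:Add2,r3:Add1,r4:5,r5:1
c7: stall | r0:8,r1:7,r2:Add2,r3:Add1,r4:5,r5:1
c8: CDB Add1=-13; issue SUB r3<-Add1 | r0:8,r1:7,r2:Add2,r3:Add1,r4:5,r5:1
c9: CDB Mul2=8; stall | r0:8,r1:7,r2:Add2,r3:Add1,r4:5,r5:1
c10: CDB Add1=1; issue ADD r4<-Add1 | r0:8,r1:7,r2:Add2,r3:1,r4:Add1,r5:1
c11: CDB Add2=13; issue MUL r4<-Mul1 | r0:8,r1:7,r2:13,r3:1,r4:Mul1,r5:1
c12: CDB Add1=8; issue SUB r3<-Add1 | r0:8,r1:7,r2:13,r3:Add1,r4:Mul1,r5:1
c13: issue MUL r3<-Mul2 | r0:8,r1:7,r2:13,r3:Mul2,r4:Mul1,r5:1
c14: issue ADD r1<-Add2 | r0:8,r1:Add2,r2:13,r3:Mul2,r4:Mul1,r5:1
c15: - | r0:8,r1:Add2,r2:13,r3:Mul2,r4:Mul1,r5:1
c16: CDB Add2=2 | r0:8,r1:2,r2:13,r3:Mul2,r4:Mul1,r5:1
c17: CDB Mul1=8 | r0:8,r1:2,r2:13,r3:Mul2,r4:8,r5:1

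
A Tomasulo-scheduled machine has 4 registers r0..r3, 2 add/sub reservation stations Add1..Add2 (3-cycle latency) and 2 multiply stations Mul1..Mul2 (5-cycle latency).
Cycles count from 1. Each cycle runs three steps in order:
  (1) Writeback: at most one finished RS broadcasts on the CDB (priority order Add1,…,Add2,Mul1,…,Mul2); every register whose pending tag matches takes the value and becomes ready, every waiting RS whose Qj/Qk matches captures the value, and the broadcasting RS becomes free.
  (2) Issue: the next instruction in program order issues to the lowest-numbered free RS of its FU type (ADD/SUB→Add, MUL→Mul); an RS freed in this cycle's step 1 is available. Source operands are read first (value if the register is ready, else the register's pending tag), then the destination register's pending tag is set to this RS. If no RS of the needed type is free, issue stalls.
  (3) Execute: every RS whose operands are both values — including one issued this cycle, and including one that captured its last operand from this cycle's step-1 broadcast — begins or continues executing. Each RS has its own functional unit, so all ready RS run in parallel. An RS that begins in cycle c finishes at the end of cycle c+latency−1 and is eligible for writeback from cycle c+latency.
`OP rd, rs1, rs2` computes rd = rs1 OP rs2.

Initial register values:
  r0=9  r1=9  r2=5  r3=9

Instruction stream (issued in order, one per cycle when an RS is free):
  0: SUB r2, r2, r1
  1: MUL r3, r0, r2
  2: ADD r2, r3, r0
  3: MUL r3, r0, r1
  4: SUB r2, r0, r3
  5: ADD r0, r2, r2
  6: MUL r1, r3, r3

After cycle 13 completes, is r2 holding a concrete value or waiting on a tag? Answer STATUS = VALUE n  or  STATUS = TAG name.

cycle 1: issue SUB r2<-Add1 // r0:9,r1:9,r2:Add1,r3:9
cycle 2: issue MUL r3<-Mul1 // r0:9,r1:9,r2:Add1,r3:Mul1
cycle 3: issue ADD r2<-Add2 // r0:9,r1:9,r2:Add2,r3:Mul1
cycle 4: CDB Add1=-4; issue MUL r3<-Mul2 // r0:9,r1:9,r2:Add2,r3:Mul2
cycle 5: issue SUB r2<-Add1 // r0:9,r1:9,r2:Add1,r3:Mul2
cycle 6: stall // r0:9,r1:9,r2:Add1,r3:Mul2
cycle 7: stall // r0:9,r1:9,r2:Add1,r3:Mul2
cycle 8: stall // r0:9,r1:9,r2:Add1,r3:Mul2
cycle 9: CDB Mul1=-36; stall // r0:9,r1:9,r2:Add1,r3:Mul2
cycle 10: CDB Mul2=81; stall // r0:9,r1:9,r2:Add1,r3:81
cycle 11: stall // r0:9,r1:9,r2:Add1,r3:81
cycle 12: CDB Add2=-27; issue ADD r0<-Add2 // r0:Add2,r1:9,r2:Add1,r3:81
cycle 13: CDB Add1=-72; issue MUL r1<-Mul1 // r0:Add2,r1:Mul1,r2:-72,r3:81

STATUS = VALUE -72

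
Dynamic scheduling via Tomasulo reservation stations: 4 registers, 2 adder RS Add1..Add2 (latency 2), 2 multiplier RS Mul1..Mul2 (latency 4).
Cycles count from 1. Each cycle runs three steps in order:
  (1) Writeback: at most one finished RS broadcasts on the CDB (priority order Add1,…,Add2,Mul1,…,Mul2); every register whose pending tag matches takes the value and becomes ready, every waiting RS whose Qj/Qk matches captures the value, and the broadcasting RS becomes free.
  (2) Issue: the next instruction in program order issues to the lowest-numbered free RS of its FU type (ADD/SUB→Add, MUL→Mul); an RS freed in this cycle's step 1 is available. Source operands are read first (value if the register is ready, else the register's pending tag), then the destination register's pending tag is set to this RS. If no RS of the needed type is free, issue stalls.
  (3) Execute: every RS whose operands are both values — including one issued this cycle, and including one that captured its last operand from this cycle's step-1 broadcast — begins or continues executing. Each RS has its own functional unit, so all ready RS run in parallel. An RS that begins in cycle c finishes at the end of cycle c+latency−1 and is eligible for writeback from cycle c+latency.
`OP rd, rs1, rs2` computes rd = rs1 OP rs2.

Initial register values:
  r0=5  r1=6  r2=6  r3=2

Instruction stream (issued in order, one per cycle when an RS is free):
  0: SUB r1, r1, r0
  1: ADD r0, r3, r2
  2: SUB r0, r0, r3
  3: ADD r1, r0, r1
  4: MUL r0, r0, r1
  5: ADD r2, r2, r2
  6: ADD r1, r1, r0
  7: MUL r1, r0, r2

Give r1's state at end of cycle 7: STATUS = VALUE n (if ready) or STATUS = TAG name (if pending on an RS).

cycle 1: issue SUB r1<-Add1 // r0:5,r1:Add1,r2:6,r3:2
cycle 2: issue ADD r0<-Add2 // r0:Add2,r1:Add1,r2:6,r3:2
cycle 3: CDB Add1=1; issue SUB r0<-Add1 // r0:Add1,r1:1,r2:6,r3:2
cycle 4: CDB Add2=8; issue ADD r1<-Add2 // r0:Add1,r1:Add2,r2:6,r3:2
cycle 5: issue MUL r0<-Mul1 // r0:Mul1,r1:Add2,r2:6,r3:2
cycle 6: CDB Add1=6; issue ADD r2<-Add1 // r0:Mul1,r1:Add2,r2:Add1,r3:2
cycle 7: stall // r0:Mul1,r1:Add2,r2:Add1,r3:2

STATUS = TAG Add2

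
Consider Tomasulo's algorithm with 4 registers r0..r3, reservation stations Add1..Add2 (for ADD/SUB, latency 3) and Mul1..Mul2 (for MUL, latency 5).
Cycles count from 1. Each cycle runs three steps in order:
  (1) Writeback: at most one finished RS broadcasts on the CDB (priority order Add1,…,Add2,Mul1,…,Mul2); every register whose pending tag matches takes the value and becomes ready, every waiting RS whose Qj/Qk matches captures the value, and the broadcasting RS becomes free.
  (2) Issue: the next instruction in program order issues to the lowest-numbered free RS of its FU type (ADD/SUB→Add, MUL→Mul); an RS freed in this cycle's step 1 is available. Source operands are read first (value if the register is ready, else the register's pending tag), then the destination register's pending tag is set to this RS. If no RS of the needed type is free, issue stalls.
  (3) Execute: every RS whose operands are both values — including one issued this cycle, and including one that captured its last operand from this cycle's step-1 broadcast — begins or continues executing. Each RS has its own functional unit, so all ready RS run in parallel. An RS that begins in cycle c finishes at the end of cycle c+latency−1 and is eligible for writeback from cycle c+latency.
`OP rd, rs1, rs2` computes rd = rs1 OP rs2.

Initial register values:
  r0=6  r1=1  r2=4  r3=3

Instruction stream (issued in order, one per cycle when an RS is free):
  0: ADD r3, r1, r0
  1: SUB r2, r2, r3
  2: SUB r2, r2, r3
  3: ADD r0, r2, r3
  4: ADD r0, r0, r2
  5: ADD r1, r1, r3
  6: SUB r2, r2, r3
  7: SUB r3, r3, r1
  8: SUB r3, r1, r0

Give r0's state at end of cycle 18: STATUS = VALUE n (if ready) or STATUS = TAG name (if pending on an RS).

STATUS = VALUE -13

c1: issue ADD r3<-Add1 | r0:6,r1:1,r2:4,r3:Add1
c2: issue SUB r2<-Add2 | r0:6,r1:1,r2:Add2,r3:Add1
c3: stall | r0:6,r1:1,r2:Add2,r3:Add1
c4: CDB Add1=7; issue SUB r2<-Add1 | r0:6,r1:1,r2:Add1,r3:7
c5: stall | r0:6,r1:1,r2:Add1,r3:7
c6: stall | r0:6,r1:1,r2:Add1,r3:7
c7: CDB Add2=-3; issue ADD r0<-Add2 | r0:Add2,r1:1,r2:Add1,r3:7
c8: stall | r0:Add2,r1:1,r2:Add1,r3:7
c9: stall | r0:Add2,r1:1,r2:Add1,r3:7
c10: CDB Add1=-10; issue ADD r0<-Add1 | r0:Add1,r1:1,r2:-10,r3:7
c11: stall | r0:Add1,r1:1,r2:-10,r3:7
c12: stall | r0:Add1,r1:1,r2:-10,r3:7
c13: CDB Add2=-3; issue ADD r1<-Add2 | r0:Add1,r1:Add2,r2:-10,r3:7
c14: stall | r0:Add1,r1:Add2,r2:-10,r3:7
c15: stall | r0:Add1,r1:Add2,r2:-10,r3:7
c16: CDB Add1=-13; issue SUB r2<-Add1 | r0:-13,r1:Add2,r2:Add1,r3:7
c17: CDB Add2=8; issue SUB r3<-Add2 | r0:-13,r1:8,r2:Add1,r3:Add2
c18: stall | r0:-13,r1:8,r2:Add1,r3:Add2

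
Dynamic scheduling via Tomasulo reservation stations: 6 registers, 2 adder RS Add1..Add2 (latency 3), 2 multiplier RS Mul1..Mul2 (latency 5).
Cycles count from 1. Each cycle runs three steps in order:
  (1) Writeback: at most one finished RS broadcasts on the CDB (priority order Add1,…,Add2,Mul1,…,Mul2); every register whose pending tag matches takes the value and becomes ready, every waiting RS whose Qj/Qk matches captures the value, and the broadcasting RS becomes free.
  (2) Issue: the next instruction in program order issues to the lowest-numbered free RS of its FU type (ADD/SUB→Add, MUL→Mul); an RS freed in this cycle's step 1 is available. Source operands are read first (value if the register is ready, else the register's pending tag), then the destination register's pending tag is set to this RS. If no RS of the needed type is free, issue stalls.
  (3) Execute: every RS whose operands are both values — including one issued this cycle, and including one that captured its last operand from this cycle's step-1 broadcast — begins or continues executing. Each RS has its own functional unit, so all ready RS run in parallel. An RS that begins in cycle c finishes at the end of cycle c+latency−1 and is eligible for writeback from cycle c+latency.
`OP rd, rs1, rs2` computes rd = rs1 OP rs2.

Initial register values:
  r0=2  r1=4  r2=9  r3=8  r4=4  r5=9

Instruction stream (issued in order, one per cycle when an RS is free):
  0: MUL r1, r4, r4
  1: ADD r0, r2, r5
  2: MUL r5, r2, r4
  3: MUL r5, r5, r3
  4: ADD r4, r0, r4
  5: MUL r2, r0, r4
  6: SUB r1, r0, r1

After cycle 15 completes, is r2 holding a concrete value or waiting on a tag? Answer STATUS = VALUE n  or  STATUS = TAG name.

STATUS = VALUE 396

cycle 1: issue MUL r1<-Mul1 // r0:2,r1:Mul1,r2:9,r3:8,r4:4,r5:9
cycle 2: issue ADD r0<-Add1 // r0:Add1,r1:Mul1,r2:9,r3:8,r4:4,r5:9
cycle 3: issue MUL r5<-Mul2 // r0:Add1,r1:Mul1,r2:9,r3:8,r4:4,r5:Mul2
cycle 4: stall // r0:Add1,r1:Mul1,r2:9,r3:8,r4:4,r5:Mul2
cycle 5: CDB Add1=18; stall // r0:18,r1:Mul1,r2:9,r3:8,r4:4,r5:Mul2
cycle 6: CDB Mul1=16; issue MUL r5<-Mul1 // r0:18,r1:16,r2:9,r3:8,r4:4,r5:Mul1
cycle 7: issue ADD r4<-Add1 // r0:18,r1:16,r2:9,r3:8,r4:Add1,r5:Mul1
cycle 8: CDB Mul2=36; issue MUL r2<-Mul2 // r0:18,r1:16,r2:Mul2,r3:8,r4:Add1,r5:Mul1
cycle 9: issue SUB r1<-Add2 // r0:18,r1:Add2,r2:Mul2,r3:8,r4:Add1,r5:Mul1
cycle 10: CDB Add1=22 // r0:18,r1:Add2,r2:Mul2,r3:8,r4:22,r5:Mul1
cycle 11: - // r0:18,r1:Add2,r2:Mul2,r3:8,r4:22,r5:Mul1
cycle 12: CDB Add2=2 // r0:18,r1:2,r2:Mul2,r3:8,r4:22,r5:Mul1
cycle 13: CDB Mul1=288 // r0:18,r1:2,r2:Mul2,r3:8,r4:22,r5:288
cycle 14: - // r0:18,r1:2,r2:Mul2,r3:8,r4:22,r5:288
cycle 15: CDB Mul2=396 // r0:18,r1:2,r2:396,r3:8,r4:22,r5:288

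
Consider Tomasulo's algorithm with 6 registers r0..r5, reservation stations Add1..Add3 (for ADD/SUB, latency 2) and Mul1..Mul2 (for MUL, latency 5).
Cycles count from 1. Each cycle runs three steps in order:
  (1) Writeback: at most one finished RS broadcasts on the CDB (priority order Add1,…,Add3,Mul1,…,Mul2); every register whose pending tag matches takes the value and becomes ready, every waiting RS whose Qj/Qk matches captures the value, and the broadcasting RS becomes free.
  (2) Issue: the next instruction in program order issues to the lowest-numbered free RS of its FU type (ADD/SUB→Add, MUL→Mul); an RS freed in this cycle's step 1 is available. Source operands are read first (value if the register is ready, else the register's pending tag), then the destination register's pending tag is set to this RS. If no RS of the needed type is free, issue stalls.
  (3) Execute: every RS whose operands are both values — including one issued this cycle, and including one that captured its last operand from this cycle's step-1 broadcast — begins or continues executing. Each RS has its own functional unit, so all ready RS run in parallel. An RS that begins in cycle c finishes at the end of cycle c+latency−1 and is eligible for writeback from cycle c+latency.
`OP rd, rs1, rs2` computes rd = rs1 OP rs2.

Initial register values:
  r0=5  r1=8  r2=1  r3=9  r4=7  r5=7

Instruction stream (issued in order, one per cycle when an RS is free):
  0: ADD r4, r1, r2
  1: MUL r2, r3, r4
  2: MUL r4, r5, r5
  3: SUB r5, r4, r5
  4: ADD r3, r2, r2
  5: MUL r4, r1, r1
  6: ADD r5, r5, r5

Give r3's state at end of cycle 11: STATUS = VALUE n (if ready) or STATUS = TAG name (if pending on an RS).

cycle 1: issue ADD r4<-Add1 // r0:5,r1:8,r2:1,r3:9,r4:Add1,r5:7
cycle 2: issue MUL r2<-Mul1 // r0:5,r1:8,r2:Mul1,r3:9,r4:Add1,r5:7
cycle 3: CDB Add1=9; issue MUL r4<-Mul2 // r0:5,r1:8,r2:Mul1,r3:9,r4:Mul2,r5:7
cycle 4: issue SUB r5<-Add1 // r0:5,r1:8,r2:Mul1,r3:9,r4:Mul2,r5:Add1
cycle 5: issue ADD r3<-Add2 // r0:5,r1:8,r2:Mul1,r3:Add2,r4:Mul2,r5:Add1
cycle 6: stall // r0:5,r1:8,r2:Mul1,r3:Add2,r4:Mul2,r5:Add1
cycle 7: stall // r0:5,r1:8,r2:Mul1,r3:Add2,r4:Mul2,r5:Add1
cycle 8: CDB Mul1=81; issue MUL r4<-Mul1 // r0:5,r1:8,r2:81,r3:Add2,r4:Mul1,r5:Add1
cycle 9: CDB Mul2=49; issue ADD r5<-Add3 // r0:5,r1:8,r2:81,r3:Add2,r4:Mul1,r5:Add3
cycle 10: CDB Add2=162 // r0:5,r1:8,r2:81,r3:162,r4:Mul1,r5:Add3
cycle 11: CDB Add1=42 // r0:5,r1:8,r2:81,r3:162,r4:Mul1,r5:Add3

STATUS = VALUE 162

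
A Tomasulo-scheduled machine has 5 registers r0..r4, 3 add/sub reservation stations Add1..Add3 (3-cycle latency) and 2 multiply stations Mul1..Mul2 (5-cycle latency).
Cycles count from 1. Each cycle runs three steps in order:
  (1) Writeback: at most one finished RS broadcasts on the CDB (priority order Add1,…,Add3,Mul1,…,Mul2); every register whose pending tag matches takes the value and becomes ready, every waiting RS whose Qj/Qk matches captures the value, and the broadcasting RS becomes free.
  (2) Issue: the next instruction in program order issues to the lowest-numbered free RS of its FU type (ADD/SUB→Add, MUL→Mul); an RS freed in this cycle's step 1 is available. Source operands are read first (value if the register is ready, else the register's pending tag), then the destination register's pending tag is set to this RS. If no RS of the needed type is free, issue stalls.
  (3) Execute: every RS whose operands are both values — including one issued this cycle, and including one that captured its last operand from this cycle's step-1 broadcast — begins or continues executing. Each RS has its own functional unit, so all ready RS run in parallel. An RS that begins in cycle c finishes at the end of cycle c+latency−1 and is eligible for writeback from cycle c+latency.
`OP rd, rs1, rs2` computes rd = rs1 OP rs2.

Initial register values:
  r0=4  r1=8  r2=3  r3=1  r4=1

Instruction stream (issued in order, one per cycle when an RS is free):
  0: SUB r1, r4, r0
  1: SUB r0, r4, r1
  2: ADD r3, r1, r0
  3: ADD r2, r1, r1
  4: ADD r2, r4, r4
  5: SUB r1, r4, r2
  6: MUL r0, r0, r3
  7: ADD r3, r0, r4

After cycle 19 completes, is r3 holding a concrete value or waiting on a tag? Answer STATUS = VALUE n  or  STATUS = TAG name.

STATUS = VALUE 5

cycle 1: issue SUB r1<-Add1 // r0:4,r1:Add1,r2:3,r3:1,r4:1
cycle 2: issue SUB r0<-Add2 // r0:Add2,r1:Add1,r2:3,r3:1,r4:1
cycle 3: issue ADD r3<-Add3 // r0:Add2,r1:Add1,r2:3,r3:Add3,r4:1
cycle 4: CDB Add1=-3; issue ADD r2<-Add1 // r0:Add2,r1:-3,r2:Add1,r3:Add3,r4:1
cycle 5: stall // r0:Add2,r1:-3,r2:Add1,r3:Add3,r4:1
cycle 6: stall // r0:Add2,r1:-3,r2:Add1,r3:Add3,r4:1
cycle 7: CDB Add1=-6; issue ADD r2<-Add1 // r0:Add2,r1:-3,r2:Add1,r3:Add3,r4:1
cycle 8: CDB Add2=4; issue SUB r1<-Add2 // r0:4,r1:Add2,r2:Add1,r3:Add3,r4:1
cycle 9: issue MUL r0<-Mul1 // r0:Mul1,r1:Add2,r2:Add1,r3:Add3,r4:1
cycle 10: CDB Add1=2; issue ADD r3<-Add1 // r0:Mul1,r1:Add2,r2:2,r3:Add1,r4:1
cycle 11: CDB Add3=1 // r0:Mul1,r1:Add2,r2:2,r3:Add1,r4:1
cycle 12: - // r0:Mul1,r1:Add2,r2:2,r3:Add1,r4:1
cycle 13: CDB Add2=-1 // r0:Mul1,r1:-1,r2:2,r3:Add1,r4:1
cycle 14: - // r0:Mul1,r1:-1,r2:2,r3:Add1,r4:1
cycle 15: - // r0:Mul1,r1:-1,r2:2,r3:Add1,r4:1
cycle 16: CDB Mul1=4 // r0:4,r1:-1,r2:2,r3:Add1,r4:1
cycle 17: - // r0:4,r1:-1,r2:2,r3:Add1,r4:1
cycle 18: - // r0:4,r1:-1,r2:2,r3:Add1,r4:1
cycle 19: CDB Add1=5 // r0:4,r1:-1,r2:2,r3:5,r4:1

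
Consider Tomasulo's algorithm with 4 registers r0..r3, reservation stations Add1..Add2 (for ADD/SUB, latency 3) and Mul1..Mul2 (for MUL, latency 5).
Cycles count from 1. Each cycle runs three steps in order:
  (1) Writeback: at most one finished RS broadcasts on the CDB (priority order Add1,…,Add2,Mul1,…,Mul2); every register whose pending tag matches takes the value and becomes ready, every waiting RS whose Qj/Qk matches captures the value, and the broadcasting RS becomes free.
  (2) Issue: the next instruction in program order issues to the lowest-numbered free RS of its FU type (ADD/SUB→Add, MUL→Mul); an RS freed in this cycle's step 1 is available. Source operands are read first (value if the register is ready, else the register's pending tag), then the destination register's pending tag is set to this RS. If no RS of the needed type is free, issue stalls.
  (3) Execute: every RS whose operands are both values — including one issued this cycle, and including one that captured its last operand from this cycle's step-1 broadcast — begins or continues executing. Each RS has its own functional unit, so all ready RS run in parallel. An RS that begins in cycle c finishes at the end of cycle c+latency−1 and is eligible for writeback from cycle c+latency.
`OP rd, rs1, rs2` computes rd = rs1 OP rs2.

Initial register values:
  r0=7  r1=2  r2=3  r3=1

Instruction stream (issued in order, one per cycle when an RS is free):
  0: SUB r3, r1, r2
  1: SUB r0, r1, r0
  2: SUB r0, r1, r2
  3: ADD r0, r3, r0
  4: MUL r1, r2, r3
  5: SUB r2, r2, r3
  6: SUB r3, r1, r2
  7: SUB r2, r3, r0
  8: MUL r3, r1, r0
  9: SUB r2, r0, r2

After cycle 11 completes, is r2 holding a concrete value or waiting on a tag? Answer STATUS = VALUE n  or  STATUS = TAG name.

cycle 1: issue SUB r3<-Add1 // r0:7,r1:2,r2:3,r3:Add1
cycle 2: issue SUB r0<-Add2 // r0:Add2,r1:2,r2:3,r3:Add1
cycle 3: stall // r0:Add2,r1:2,r2:3,r3:Add1
cycle 4: CDB Add1=-1; issue SUB r0<-Add1 // r0:Add1,r1:2,r2:3,r3:-1
cycle 5: CDB Add2=-5; issue ADD r0<-Add2 // r0:Add2,r1:2,r2:3,r3:-1
cycle 6: issue MUL r1<-Mul1 // r0:Add2,r1:Mul1,r2:3,r3:-1
cycle 7: CDB Add1=-1; issue SUB r2<-Add1 // r0:Add2,r1:Mul1,r2:Add1,r3:-1
cycle 8: stall // r0:Add2,r1:Mul1,r2:Add1,r3:-1
cycle 9: stall // r0:Add2,r1:Mul1,r2:Add1,r3:-1
cycle 10: CDB Add1=4; issue SUB r3<-Add1 // r0:Add2,r1:Mul1,r2:4,r3:Add1
cycle 11: CDB Add2=-2; issue SUB r2<-Add2 // r0:-2,r1:Mul1,r2:Add2,r3:Add1

STATUS = TAG Add2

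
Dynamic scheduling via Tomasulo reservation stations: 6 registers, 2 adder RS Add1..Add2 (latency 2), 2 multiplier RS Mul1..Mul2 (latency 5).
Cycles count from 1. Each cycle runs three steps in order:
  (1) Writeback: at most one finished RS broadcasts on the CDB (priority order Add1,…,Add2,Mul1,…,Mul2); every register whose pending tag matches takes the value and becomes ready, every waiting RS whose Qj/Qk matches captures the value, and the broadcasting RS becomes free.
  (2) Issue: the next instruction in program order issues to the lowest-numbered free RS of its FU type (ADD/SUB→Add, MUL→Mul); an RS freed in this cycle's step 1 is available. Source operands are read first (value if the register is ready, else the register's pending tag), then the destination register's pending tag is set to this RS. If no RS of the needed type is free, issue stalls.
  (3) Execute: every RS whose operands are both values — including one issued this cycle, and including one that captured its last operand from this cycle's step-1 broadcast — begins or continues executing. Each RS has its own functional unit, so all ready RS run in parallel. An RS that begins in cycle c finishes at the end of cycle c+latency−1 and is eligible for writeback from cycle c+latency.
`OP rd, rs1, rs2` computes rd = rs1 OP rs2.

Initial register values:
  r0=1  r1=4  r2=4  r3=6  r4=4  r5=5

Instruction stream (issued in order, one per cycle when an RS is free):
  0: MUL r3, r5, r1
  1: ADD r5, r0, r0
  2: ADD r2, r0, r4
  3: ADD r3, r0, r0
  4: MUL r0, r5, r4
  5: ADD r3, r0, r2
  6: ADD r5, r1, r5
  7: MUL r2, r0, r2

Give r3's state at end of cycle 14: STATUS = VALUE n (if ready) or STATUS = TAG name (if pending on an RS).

c1: issue MUL r3<-Mul1 | r0:1,r1:4,r2:4,r3:Mul1,r4:4,r5:5
c2: issue ADD r5<-Add1 | r0:1,r1:4,r2:4,r3:Mul1,r4:4,r5:Add1
c3: issue ADD r2<-Add2 | r0:1,r1:4,r2:Add2,r3:Mul1,r4:4,r5:Add1
c4: CDB Add1=2; issue ADD r3<-Add1 | r0:1,r1:4,r2:Add2,r3:Add1,r4:4,r5:2
c5: CDB Add2=5; issue MUL r0<-Mul2 | r0:Mul2,r1:4,r2:5,r3:Add1,r4:4,r5:2
c6: CDB Add1=2; issue ADD r3<-Add1 | r0:Mul2,r1:4,r2:5,r3:Add1,r4:4,r5:2
c7: CDB Mul1=20; issue ADD r5<-Add2 | r0:Mul2,r1:4,r2:5,r3:Add1,r4:4,r5:Add2
c8: issue MUL r2<-Mul1 | r0:Mul2,r1:4,r2:Mul1,r3:Add1,r4:4,r5:Add2
c9: CDB Add2=6 | r0:Mul2,r1:4,r2:Mul1,r3:Add1,r4:4,r5:6
c10: CDB Mul2=8 | r0:8,r1:4,r2:Mul1,r3:Add1,r4:4,r5:6
c11: - | r0:8,r1:4,r2:Mul1,r3:Add1,r4:4,r5:6
c12: CDB Add1=13 | r0:8,r1:4,r2:Mul1,r3:13,r4:4,r5:6
c13: - | r0:8,r1:4,r2:Mul1,r3:13,r4:4,r5:6
c14: - | r0:8,r1:4,r2:Mul1,r3:13,r4:4,r5:6

STATUS = VALUE 13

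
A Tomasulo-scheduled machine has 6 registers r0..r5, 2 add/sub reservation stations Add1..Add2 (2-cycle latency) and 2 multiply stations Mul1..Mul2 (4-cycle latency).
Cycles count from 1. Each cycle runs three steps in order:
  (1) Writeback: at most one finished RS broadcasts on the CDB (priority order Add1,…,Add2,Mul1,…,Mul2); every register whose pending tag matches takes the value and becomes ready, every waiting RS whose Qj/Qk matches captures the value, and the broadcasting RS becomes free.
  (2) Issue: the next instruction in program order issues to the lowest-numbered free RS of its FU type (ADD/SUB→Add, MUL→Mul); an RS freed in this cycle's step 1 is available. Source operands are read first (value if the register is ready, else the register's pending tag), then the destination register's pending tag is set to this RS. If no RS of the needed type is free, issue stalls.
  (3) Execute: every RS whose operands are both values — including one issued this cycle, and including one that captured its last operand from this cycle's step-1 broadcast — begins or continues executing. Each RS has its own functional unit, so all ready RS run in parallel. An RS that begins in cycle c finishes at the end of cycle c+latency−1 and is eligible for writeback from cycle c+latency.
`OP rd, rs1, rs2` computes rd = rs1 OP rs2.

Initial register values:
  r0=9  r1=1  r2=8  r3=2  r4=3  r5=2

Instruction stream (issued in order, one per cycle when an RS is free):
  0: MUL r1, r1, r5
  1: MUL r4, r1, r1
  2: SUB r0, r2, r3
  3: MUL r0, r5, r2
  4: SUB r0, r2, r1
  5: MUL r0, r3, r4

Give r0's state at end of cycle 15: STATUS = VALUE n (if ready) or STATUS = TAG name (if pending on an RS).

  c1: issue MUL r1<-Mul1  regs: r0:9,r1:Mul1,r2:8,r3:2,r4:3,r5:2
  c2: issue MUL r4<-Mul2  regs: r0:9,r1:Mul1,r2:8,r3:2,r4:Mul2,r5:2
  c3: issue SUB r0<-Add1  regs: r0:Add1,r1:Mul1,r2:8,r3:2,r4:Mul2,r5:2
  c4: stall  regs: r0:Add1,r1:Mul1,r2:8,r3:2,r4:Mul2,r5:2
  c5: CDB Add1=6; stall  regs: r0:6,r1:Mul1,r2:8,r3:2,r4:Mul2,r5:2
  c6: CDB Mul1=2; issue MUL r0<-Mul1  regs: r0:Mul1,r1:2,r2:8,r3:2,r4:Mul2,r5:2
  c7: issue SUB r0<-Add1  regs: r0:Add1,r1:2,r2:8,r3:2,r4:Mul2,r5:2
  c8: stall  regs: r0:Add1,r1:2,r2:8,r3:2,r4:Mul2,r5:2
  c9: CDB Add1=6; stall  regs: r0:6,r1:2,r2:8,r3:2,r4:Mul2,r5:2
  c10: CDB Mul1=16; issue MUL r0<-Mul1  regs: r0:Mul1,r1:2,r2:8,r3:2,r4:Mul2,r5:2
  c11: CDB Mul2=4  regs: r0:Mul1,r1:2,r2:8,r3:2,r4:4,r5:2
  c12: -  regs: r0:Mul1,r1:2,r2:8,r3:2,r4:4,r5:2
  c13: -  regs: r0:Mul1,r1:2,r2:8,r3:2,r4:4,r5:2
  c14: -  regs: r0:Mul1,r1:2,r2:8,r3:2,r4:4,r5:2
  c15: CDB Mul1=8  regs: r0:8,r1:2,r2:8,r3:2,r4:4,r5:2

STATUS = VALUE 8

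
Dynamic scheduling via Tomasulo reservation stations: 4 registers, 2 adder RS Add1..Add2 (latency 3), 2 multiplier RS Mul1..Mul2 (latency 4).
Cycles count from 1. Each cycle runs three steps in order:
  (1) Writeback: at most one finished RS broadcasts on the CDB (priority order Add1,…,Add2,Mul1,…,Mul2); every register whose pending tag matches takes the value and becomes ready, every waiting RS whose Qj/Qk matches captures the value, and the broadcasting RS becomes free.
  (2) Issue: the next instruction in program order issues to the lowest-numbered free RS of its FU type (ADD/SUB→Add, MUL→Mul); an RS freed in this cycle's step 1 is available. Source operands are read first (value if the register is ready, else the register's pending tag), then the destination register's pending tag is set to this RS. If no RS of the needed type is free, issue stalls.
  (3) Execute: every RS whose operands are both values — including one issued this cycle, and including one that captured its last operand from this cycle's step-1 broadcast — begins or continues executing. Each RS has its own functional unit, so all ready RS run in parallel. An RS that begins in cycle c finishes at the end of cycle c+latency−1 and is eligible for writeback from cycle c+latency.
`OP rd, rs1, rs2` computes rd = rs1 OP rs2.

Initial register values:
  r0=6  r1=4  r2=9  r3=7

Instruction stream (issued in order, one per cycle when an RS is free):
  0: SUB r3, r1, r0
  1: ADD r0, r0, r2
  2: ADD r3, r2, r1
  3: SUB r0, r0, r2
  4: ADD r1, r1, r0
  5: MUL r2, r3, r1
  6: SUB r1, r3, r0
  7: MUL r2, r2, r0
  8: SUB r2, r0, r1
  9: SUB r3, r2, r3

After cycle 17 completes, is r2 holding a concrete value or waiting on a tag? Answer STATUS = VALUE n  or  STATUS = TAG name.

c1: issue SUB r3<-Add1 | r0:6,r1:4,r2:9,r3:Add1
c2: issue ADD r0<-Add2 | r0:Add2,r1:4,r2:9,r3:Add1
c3: stall | r0:Add2,r1:4,r2:9,r3:Add1
c4: CDB Add1=-2; issue ADD r3<-Add1 | r0:Add2,r1:4,r2:9,r3:Add1
c5: CDB Add2=15; issue SUB r0<-Add2 | r0:Add2,r1:4,r2:9,r3:Add1
c6: stall | r0:Add2,r1:4,r2:9,r3:Add1
c7: CDB Add1=13; issue ADD r1<-Add1 | r0:Add2,r1:Add1,r2:9,r3:13
c8: CDB Add2=6; issue MUL r2<-Mul1 | r0:6,r1:Add1,r2:Mul1,r3:13
c9: issue SUB r1<-Add2 | r0:6,r1:Add2,r2:Mul1,r3:13
c10: issue MUL r2<-Mul2 | r0:6,r1:Add2,r2:Mul2,r3:13
c11: CDB Add1=10; issue SUB r2<-Add1 | r0:6,r1:Add2,r2:Add1,r3:13
c12: CDB Add2=7; issue SUB r3<-Add2 | r0:6,r1:7,r2:Add1,r3:Add2
c13: - | r0:6,r1:7,r2:Add1,r3:Add2
c14: - | r0:6,r1:7,r2:Add1,r3:Add2
c15: CDB Add1=-1 | r0:6,r1:7,r2:-1,r3:Add2
c16: CDB Mul1=130 | r0:6,r1:7,r2:-1,r3:Add2
c17: - | r0:6,r1:7,r2:-1,r3:Add2

STATUS = VALUE -1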